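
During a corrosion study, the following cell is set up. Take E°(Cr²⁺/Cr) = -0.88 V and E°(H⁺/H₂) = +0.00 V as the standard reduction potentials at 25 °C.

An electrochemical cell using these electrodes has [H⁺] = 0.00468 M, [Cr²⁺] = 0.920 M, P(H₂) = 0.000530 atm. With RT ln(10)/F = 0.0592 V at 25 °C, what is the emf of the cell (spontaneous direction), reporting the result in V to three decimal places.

+0.840 V

H⁺/H₂ is the cathode (higher E°), Cr²⁺/Cr the anode: E°cell = +0.00 − (-0.88) = +0.88 V, n = 2.
Overall: 2 H⁺(aq) + Cr(s) → H₂(g) + Cr²⁺(aq)
Q = P(H₂)·[Cr²⁺] / ([H⁺]^2); log Q = 1.348.
E = E° − (0.0592/n) log Q = +0.88 − (0.0592/2)(1.348) = +0.840 V.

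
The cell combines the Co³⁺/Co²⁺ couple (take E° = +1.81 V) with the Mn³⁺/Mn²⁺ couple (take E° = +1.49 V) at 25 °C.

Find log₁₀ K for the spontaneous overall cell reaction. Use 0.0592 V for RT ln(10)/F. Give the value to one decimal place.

Cathode: Co³⁺/Co²⁺; anode: Mn³⁺/Mn²⁺. E°cell = +0.32 V, n = 1.
log K = nE°cell / 0.0592 = (1)(+0.32) / 0.0592 = 5.4.

5.4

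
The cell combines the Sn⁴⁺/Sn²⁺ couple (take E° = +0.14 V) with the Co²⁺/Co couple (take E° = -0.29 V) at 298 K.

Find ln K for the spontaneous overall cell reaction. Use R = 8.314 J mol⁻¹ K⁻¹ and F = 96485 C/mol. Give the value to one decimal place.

33.5

Cathode: Sn⁴⁺/Sn²⁺; anode: Co²⁺/Co. E°cell = (+0.14) − (-0.29) = +0.43 V, with n = 2.
ΔG° = −nFE° = −RT ln K, so ln K = nFE°/(RT) = (2)(96485)(+0.43) / ((8.314)(298)) = 33.491.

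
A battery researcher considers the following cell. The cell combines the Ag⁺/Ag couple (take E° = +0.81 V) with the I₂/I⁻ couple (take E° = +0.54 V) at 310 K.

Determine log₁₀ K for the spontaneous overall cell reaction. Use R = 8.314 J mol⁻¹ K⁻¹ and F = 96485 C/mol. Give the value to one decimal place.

8.8

Cathode: Ag⁺/Ag; anode: I₂/I⁻. E°cell = (+0.81) − (+0.54) = +0.27 V, with n = 2.
ΔG° = −nFE° = −RT ln K, so ln K = nFE°/(RT) = (2)(96485)(+0.27) / ((8.314)(310)) = 20.215.
log₁₀ K = 20.215 / ln 10 = 8.8.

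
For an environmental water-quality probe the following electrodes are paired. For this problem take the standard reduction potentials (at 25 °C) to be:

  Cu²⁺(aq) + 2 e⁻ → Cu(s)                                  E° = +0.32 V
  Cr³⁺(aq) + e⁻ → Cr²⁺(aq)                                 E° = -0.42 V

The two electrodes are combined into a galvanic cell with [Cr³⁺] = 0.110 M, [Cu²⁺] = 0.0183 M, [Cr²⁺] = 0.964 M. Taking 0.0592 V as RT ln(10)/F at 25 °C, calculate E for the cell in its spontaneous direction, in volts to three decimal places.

Cu²⁺/Cu is the cathode (higher E°), Cr³⁺/Cr²⁺ the anode: E°cell = +0.32 − (-0.42) = +0.74 V, n = 2.
Overall: Cu²⁺(aq) + 2 Cr²⁺(aq) → Cu(s) + 2 Cr³⁺(aq)
Q = [Cr³⁺]^2 / ([Cu²⁺]·[Cr²⁺]^2); log Q = -0.148.
E = E° − (0.0592/n) log Q = +0.74 − (0.0592/2)(-0.148) = +0.744 V.

+0.744 V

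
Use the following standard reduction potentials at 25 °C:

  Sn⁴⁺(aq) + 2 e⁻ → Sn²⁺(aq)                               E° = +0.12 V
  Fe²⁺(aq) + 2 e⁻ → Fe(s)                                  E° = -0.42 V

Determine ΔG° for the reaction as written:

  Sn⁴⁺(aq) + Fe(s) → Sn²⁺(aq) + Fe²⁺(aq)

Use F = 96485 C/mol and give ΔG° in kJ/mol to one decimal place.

As written, Sn⁴⁺/Sn²⁺ is reduced (cathode) and Fe²⁺/Fe is oxidised (anode), so E°cell = (+0.12) − (-0.42) = +0.54 V.
Balancing electrons gives n = 2.
ΔG° = −nFE° = −(2)(96485)(+0.54) = -104,204 J = -104.2 kJ/mol.

-104.2 kJ/mol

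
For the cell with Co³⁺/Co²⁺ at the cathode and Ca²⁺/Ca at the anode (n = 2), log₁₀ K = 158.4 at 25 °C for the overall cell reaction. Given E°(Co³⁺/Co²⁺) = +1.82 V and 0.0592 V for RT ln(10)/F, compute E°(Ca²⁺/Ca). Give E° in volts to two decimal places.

E°cell = (0.0592/n)·log K = (0.0592/2)(158.4) = +4.689 V.
Since Co³⁺/Co²⁺ is the cathode and Ca²⁺/Ca the anode, E°cell = E°(Co³⁺/Co²⁺) − E°(Ca²⁺/Ca).
So E°(Ca²⁺/Ca) = E°(Co³⁺/Co²⁺) − E°cell = (+1.82) − (+4.689) = -2.87 V.

-2.87 V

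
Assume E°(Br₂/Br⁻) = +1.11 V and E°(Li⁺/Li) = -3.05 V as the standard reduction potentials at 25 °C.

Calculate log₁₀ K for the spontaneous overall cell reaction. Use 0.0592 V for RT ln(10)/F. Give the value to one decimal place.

Cathode: Br₂/Br⁻; anode: Li⁺/Li. E°cell = +4.16 V, n = 2.
log K = nE°cell / 0.0592 = (2)(+4.16) / 0.0592 = 140.5.

140.5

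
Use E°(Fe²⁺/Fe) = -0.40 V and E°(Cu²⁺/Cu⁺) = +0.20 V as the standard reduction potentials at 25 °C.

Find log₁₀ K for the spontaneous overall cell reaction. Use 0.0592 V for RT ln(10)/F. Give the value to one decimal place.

Cathode: Cu²⁺/Cu⁺; anode: Fe²⁺/Fe. E°cell = +0.60 V, n = 2.
log K = nE°cell / 0.0592 = (2)(+0.60) / 0.0592 = 20.3.

20.3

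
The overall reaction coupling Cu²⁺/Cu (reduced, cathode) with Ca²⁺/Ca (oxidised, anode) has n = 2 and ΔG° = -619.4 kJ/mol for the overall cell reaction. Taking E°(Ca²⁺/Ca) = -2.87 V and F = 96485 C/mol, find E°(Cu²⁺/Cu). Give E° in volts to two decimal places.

E°cell = −ΔG°/(nF) = −(-619.4×10³)/((2)(96485)) = +3.210 V.
Since Cu²⁺/Cu is the cathode and Ca²⁺/Ca the anode, E°cell = E°(Cu²⁺/Cu) − E°(Ca²⁺/Ca).
So E°(Cu²⁺/Cu) = E°cell + E°(Ca²⁺/Ca) = +3.210 + (-2.87) = +0.34 V.

+0.34 V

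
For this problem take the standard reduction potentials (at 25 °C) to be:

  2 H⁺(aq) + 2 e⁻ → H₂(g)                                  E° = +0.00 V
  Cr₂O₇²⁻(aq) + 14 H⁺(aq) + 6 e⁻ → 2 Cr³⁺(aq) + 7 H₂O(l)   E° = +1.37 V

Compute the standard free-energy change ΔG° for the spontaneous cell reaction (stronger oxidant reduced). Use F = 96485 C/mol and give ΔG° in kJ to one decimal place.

Cr₂O₇²⁻/Cr³⁺ (E° = +1.37 V) is the cathode; H⁺/H₂ (E° = +0.00 V) is the anode, so E°cell = +1.37 V.
Balancing electrons gives n = 6 (lcm of 6 and 2).
ΔG° = −nFE° = −(6)(96485)(+1.37) = -793,107 J = -793.1 kJ.

-793.1 kJ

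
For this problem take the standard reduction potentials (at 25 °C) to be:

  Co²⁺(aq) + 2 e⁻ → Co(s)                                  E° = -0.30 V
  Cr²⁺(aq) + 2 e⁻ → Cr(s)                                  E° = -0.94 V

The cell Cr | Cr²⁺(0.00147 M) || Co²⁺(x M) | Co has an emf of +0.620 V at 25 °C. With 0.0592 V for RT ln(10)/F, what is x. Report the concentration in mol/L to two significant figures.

0.00031 M

Co²⁺/Co is the cathode, Cr²⁺/Cr the anode: E°cell = +0.64 V, n = 2.
Overall reaction: Co²⁺(aq) + Cr(s) → Co(s) + Cr²⁺(aq); Q = [Cr²⁺]^1/[Co²⁺]^1.
From E = E° − (0.0592/n) log Q: log Q = (E° − E)·n/0.0592 = (+0.64 − (+0.620))·2/0.0592 = 0.6757.
So 1·log[Co²⁺] = 1·log(0.00147) − log Q = -2.8327 − (0.6757) = -3.5084; [Co²⁺] = 10^(-3.5084) ≈ 0.00031 M.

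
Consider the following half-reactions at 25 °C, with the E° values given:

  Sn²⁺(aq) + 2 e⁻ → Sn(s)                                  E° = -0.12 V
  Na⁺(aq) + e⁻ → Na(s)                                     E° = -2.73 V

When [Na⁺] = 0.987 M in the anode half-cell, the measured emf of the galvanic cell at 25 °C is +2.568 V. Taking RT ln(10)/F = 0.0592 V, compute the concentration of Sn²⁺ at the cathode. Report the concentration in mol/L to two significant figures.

0.037 M

Sn²⁺/Sn is the cathode, Na⁺/Na the anode: E°cell = +2.61 V, n = 2.
Overall reaction: Sn²⁺(aq) + 2 Na(s) → Sn(s) + 2 Na⁺(aq); Q = [Na⁺]^2/[Sn²⁺]^1.
From E = E° − (0.0592/n) log Q: log Q = (E° − E)·n/0.0592 = (+2.61 − (+2.568))·2/0.0592 = 1.4189.
So 1·log[Sn²⁺] = 2·log(0.987) − log Q = -0.0114 − (1.4189) = -1.4303; [Sn²⁺] = 10^(-1.4303) ≈ 0.037 M.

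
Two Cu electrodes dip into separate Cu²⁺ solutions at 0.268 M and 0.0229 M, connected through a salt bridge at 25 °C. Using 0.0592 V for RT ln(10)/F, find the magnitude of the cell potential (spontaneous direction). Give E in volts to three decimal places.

For a concentration cell E°cell = 0. The 0.268 M side is the cathode (reduction is favoured where [Cu²⁺] is higher).
With n = 2, E = −(0.0592/2) log([Cu²⁺]ₐₙ/[Cu²⁺]꜀ₐₜ) = −(0.0592/2) log(0.0229/0.268) = −(0.0592/2)(-1.068) = +0.032 V.

+0.032 V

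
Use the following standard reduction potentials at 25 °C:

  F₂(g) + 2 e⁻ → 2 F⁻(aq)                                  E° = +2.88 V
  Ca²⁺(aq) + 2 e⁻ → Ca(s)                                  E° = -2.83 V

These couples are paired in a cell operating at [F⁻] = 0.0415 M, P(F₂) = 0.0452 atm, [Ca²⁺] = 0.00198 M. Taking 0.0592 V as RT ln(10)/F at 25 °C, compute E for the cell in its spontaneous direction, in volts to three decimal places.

+5.832 V

F₂/F⁻ is the cathode (higher E°), Ca²⁺/Ca the anode: E°cell = +2.88 − (-2.83) = +5.71 V, n = 2.
Overall: F₂(g) + Ca(s) → 2 F⁻(aq) + Ca²⁺(aq)
Q = [F⁻]^2·[Ca²⁺] / (P(F₂)); log Q = -4.122.
E = E° − (0.0592/n) log Q = +5.71 − (0.0592/2)(-4.122) = +5.832 V.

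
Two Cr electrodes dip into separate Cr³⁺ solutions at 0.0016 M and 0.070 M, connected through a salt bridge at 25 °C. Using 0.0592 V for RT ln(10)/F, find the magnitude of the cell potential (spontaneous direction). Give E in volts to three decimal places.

+0.032 V

For a concentration cell E°cell = 0. The 0.070 M side is the cathode (reduction is favoured where [Cr³⁺] is higher).
With n = 3, E = −(0.0592/3) log([Cr³⁺]ₐₙ/[Cr³⁺]꜀ₐₜ) = −(0.0592/3) log(0.0016/0.07) = −(0.0592/3)(-1.641) = +0.032 V.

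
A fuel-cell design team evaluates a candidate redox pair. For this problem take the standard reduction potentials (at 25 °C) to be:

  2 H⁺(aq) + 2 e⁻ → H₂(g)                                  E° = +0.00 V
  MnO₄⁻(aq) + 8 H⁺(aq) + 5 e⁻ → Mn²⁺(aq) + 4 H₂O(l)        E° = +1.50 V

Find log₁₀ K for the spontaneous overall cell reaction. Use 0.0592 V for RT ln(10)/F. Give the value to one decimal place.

Cathode: MnO₄⁻/Mn²⁺; anode: H⁺/H₂. E°cell = +1.50 V, n = 10.
log K = nE°cell / 0.0592 = (10)(+1.50) / 0.0592 = 253.4.

253.4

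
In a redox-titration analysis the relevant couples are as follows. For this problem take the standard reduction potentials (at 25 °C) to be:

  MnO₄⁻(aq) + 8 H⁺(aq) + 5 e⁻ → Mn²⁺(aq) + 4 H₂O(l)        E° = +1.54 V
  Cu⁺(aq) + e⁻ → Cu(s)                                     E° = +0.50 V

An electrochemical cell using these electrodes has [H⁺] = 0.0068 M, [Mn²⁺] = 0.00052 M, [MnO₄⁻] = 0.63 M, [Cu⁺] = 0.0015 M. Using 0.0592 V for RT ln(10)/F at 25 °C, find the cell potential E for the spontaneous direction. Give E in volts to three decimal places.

MnO₄⁻/Mn²⁺ is the cathode (higher E°), Cu⁺/Cu the anode: E°cell = +1.54 − (+0.50) = +1.04 V, n = 5.
Overall: MnO₄⁻(aq) + 8 H⁺(aq) + 5 Cu(s) → Mn²⁺(aq) + 4 H₂O(l) + 5 Cu⁺(aq)
Q = [Mn²⁺]·[Cu⁺]^5 / ([MnO₄⁻]·[H⁺]^8); log Q = 0.137.
E = E° − (0.0592/n) log Q = +1.04 − (0.0592/5)(0.137) = +1.038 V.

+1.038 V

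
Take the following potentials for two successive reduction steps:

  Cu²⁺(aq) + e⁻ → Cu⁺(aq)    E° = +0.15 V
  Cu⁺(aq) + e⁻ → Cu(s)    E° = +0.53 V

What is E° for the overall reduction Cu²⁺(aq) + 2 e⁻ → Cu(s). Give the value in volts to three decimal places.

+0.340 V

Adding the free-energy changes (−nFE°) of the two steps gives −n₃FE°₃ = −n₁FE°₁ − n₂FE°₂.
E°₃ = (1×+0.15 + 1×+0.53) / 2 = (+0.680) / 2 = +0.340 V.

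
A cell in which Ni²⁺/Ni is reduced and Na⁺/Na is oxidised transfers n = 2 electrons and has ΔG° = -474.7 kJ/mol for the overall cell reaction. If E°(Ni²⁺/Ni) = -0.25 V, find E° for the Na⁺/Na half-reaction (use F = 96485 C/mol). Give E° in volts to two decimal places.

E°cell = −ΔG°/(nF) = −(-474.7×10³)/((2)(96485)) = +2.460 V.
Since Ni²⁺/Ni is the cathode and Na⁺/Na the anode, E°cell = E°(Ni²⁺/Ni) − E°(Na⁺/Na).
So E°(Na⁺/Na) = E°(Ni²⁺/Ni) − E°cell = (-0.25) − (+2.460) = -2.71 V.

-2.71 V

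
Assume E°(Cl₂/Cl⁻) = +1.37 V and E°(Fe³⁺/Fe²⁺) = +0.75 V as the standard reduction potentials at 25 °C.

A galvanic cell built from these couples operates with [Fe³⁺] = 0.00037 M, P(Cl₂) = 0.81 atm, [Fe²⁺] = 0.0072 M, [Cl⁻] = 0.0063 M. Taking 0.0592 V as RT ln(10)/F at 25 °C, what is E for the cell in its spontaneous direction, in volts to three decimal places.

Cl₂/Cl⁻ is the cathode (higher E°), Fe³⁺/Fe²⁺ the anode: E°cell = +1.37 − (+0.75) = +0.62 V, n = 2.
Overall: Cl₂(g) + 2 Fe²⁺(aq) → 2 Cl⁻(aq) + 2 Fe³⁺(aq)
Q = [Cl⁻]^2·[Fe³⁺]^2 / (P(Cl₂)·[Fe²⁺]^2); log Q = -6.888.
E = E° − (0.0592/n) log Q = +0.62 − (0.0592/2)(-6.888) = +0.824 V.

+0.824 V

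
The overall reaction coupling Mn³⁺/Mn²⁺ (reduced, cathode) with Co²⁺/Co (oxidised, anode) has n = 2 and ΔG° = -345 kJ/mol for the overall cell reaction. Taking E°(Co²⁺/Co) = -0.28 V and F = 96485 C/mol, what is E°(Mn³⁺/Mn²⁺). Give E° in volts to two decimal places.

+1.51 V

E°cell = −ΔG°/(nF) = −(-345×10³)/((2)(96485)) = +1.788 V.
Since Mn³⁺/Mn²⁺ is the cathode and Co²⁺/Co the anode, E°cell = E°(Mn³⁺/Mn²⁺) − E°(Co²⁺/Co).
So E°(Mn³⁺/Mn²⁺) = E°cell + E°(Co²⁺/Co) = +1.788 + (-0.28) = +1.51 V.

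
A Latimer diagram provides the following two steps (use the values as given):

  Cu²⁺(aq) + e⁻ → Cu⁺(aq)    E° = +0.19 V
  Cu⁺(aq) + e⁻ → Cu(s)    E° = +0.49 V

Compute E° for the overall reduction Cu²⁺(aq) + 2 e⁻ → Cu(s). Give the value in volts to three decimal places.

+0.340 V

Since ΔG° = −nFE° is additive over sequential reductions, n₃E°₃ = n₁E°₁ + n₂E°₂.
E°₃ = (1×+0.19 + 1×+0.49) / 2 = (+0.680) / 2 = +0.340 V.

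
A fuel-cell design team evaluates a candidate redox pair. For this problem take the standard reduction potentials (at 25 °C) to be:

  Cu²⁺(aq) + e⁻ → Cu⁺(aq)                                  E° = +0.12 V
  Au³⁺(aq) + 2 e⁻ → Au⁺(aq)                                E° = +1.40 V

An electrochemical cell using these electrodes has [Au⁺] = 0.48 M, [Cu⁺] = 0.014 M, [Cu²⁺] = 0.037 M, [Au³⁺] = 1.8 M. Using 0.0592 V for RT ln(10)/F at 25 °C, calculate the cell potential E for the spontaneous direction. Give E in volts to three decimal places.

+1.272 V

Au³⁺/Au⁺ is the cathode (higher E°), Cu²⁺/Cu⁺ the anode: E°cell = +1.40 − (+0.12) = +1.28 V, n = 2.
Overall: Au³⁺(aq) + 2 Cu⁺(aq) → Au⁺(aq) + 2 Cu²⁺(aq)
Q = [Au⁺]·[Cu²⁺]^2 / ([Au³⁺]·[Cu⁺]^2); log Q = 0.270.
E = E° − (0.0592/n) log Q = +1.28 − (0.0592/2)(0.270) = +1.272 V.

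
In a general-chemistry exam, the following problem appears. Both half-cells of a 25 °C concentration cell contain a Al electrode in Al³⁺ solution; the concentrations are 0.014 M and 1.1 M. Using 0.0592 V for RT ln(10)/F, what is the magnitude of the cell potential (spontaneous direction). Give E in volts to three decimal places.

For a concentration cell E°cell = 0. The 1.1 M side is the cathode (reduction is favoured where [Al³⁺] is higher).
With n = 3, E = −(0.0592/3) log([Al³⁺]ₐₙ/[Al³⁺]꜀ₐₜ) = −(0.0592/3) log(0.014/1.1) = −(0.0592/3)(-1.895) = +0.037 V.

+0.037 V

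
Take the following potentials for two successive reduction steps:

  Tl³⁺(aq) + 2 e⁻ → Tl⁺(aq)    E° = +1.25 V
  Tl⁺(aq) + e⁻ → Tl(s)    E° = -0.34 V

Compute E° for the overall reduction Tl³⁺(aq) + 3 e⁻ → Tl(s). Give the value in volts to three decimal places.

Standard free energies of sequential steps add: ΔG°₃ = ΔG°₁ + ΔG°₂, so n₃E°₃ = n₁E°₁ + n₂E°₂.
E°₃ = (2×+1.25 + 1×-0.34) / 3 = (+2.160) / 3 = +0.720 V.

+0.720 V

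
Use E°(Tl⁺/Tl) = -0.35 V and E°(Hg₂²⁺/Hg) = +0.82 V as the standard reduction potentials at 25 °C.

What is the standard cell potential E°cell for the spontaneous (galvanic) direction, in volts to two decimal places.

+1.17 V

The Hg₂²⁺/Hg couple has the higher reduction potential, so it is the cathode; Tl⁺/Tl is oxidised at the anode.
E°cell = E°(cathode) − E°(anode) = (+0.82) − (-0.35) = +1.17 V.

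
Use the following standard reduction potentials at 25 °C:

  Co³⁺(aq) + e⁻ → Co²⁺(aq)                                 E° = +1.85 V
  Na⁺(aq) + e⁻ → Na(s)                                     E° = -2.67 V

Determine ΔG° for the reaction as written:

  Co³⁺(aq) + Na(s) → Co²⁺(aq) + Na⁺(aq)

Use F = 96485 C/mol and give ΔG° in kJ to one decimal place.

-436.1 kJ

As written, Co³⁺/Co²⁺ is reduced (cathode) and Na⁺/Na is oxidised (anode), so E°cell = (+1.85) − (-2.67) = +4.52 V.
Balancing electrons gives n = 1.
ΔG° = −nFE° = −(1)(96485)(+4.52) = -436,112 J = -436.1 kJ.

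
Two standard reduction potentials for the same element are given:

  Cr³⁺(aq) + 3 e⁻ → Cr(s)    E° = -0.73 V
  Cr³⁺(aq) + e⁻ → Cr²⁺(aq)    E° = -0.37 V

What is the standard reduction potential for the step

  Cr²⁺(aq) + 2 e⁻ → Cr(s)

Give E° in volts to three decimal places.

Sequential free energies add, so n₃E°₃ = n₁E°₁ + n₂E°₂.
With n₃ = 3, and the known step contributing 1×(-0.37) V, the unknown satisfies 2·E° = 3×(-0.73) − 1×(-0.37) = -1.820.
E° = -1.820 / 2 = -0.910 V.

-0.910 V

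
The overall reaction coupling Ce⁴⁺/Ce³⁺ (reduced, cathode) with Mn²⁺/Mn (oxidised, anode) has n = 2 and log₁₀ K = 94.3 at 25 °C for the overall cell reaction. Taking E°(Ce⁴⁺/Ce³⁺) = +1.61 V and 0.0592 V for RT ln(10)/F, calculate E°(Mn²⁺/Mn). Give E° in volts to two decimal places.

-1.18 V

E°cell = (0.0592/n)·log K = (0.0592/2)(94.3) = +2.791 V.
Since Ce⁴⁺/Ce³⁺ is the cathode and Mn²⁺/Mn the anode, E°cell = E°(Ce⁴⁺/Ce³⁺) − E°(Mn²⁺/Mn).
So E°(Mn²⁺/Mn) = E°(Ce⁴⁺/Ce³⁺) − E°cell = (+1.61) − (+2.791) = -1.18 V.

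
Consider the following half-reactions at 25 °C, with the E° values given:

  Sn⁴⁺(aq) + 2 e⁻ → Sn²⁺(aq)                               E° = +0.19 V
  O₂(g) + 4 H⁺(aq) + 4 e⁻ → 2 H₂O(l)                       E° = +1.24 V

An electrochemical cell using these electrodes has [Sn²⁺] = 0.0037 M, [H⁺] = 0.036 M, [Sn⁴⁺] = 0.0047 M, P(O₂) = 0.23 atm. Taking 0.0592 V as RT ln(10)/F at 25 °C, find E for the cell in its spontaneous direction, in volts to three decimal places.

O₂/H₂O is the cathode (higher E°), Sn⁴⁺/Sn²⁺ the anode: E°cell = +1.24 − (+0.19) = +1.05 V, n = 4.
Overall: O₂(g) + 4 H⁺(aq) + 2 Sn²⁺(aq) → 2 H₂O(l) + 2 Sn⁴⁺(aq)
Q = [Sn⁴⁺]^2 / (P(O₂)·[H⁺]^4·[Sn²⁺]^2); log Q = 6.621.
E = E° − (0.0592/n) log Q = +1.05 − (0.0592/4)(6.621) = +0.952 V.

+0.952 V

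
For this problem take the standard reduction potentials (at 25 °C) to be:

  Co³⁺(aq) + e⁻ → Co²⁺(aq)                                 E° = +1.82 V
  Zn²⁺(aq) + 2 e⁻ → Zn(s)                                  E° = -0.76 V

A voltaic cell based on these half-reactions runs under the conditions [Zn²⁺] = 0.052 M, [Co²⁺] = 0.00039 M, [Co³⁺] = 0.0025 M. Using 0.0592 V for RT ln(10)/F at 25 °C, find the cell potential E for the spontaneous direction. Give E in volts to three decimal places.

+2.666 V

Co³⁺/Co²⁺ is the cathode (higher E°), Zn²⁺/Zn the anode: E°cell = +1.82 − (-0.76) = +2.58 V, n = 2.
Overall: 2 Co³⁺(aq) + Zn(s) → 2 Co²⁺(aq) + Zn²⁺(aq)
Q = [Co²⁺]^2·[Zn²⁺] / ([Co³⁺]^2); log Q = -2.898.
E = E° − (0.0592/n) log Q = +2.58 − (0.0592/2)(-2.898) = +2.666 V.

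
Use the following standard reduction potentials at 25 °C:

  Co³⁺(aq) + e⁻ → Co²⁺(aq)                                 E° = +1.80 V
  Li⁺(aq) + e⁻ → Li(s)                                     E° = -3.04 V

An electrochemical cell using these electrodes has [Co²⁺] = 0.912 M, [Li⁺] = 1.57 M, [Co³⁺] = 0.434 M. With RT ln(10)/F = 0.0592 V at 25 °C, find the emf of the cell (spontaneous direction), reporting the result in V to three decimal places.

+4.809 V

Co³⁺/Co²⁺ is the cathode (higher E°), Li⁺/Li the anode: E°cell = +1.80 − (-3.04) = +4.84 V, n = 1.
Overall: Co³⁺(aq) + Li(s) → Co²⁺(aq) + Li⁺(aq)
Q = [Co²⁺]·[Li⁺] / ([Co³⁺]); log Q = 0.518.
E = E° − (0.0592/n) log Q = +4.84 − (0.0592/1)(0.518) = +4.809 V.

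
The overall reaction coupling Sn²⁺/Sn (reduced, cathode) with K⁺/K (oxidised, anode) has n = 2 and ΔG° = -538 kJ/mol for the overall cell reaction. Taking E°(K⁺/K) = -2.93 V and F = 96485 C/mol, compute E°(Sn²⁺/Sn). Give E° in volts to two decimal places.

E°cell = −ΔG°/(nF) = −(-538×10³)/((2)(96485)) = +2.788 V.
Since Sn²⁺/Sn is the cathode and K⁺/K the anode, E°cell = E°(Sn²⁺/Sn) − E°(K⁺/K).
So E°(Sn²⁺/Sn) = E°cell + E°(K⁺/K) = +2.788 + (-2.93) = -0.14 V.

-0.14 V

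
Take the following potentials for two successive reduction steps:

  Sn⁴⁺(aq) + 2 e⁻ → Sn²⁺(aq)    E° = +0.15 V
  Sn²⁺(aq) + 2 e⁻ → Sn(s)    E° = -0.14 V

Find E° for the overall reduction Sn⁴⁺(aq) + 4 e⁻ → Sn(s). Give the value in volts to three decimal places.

Adding the free-energy changes (−nFE°) of the two steps gives −n₃FE°₃ = −n₁FE°₁ − n₂FE°₂.
E°₃ = (2×+0.15 + 2×-0.14) / 4 = (+0.020) / 4 = +0.005 V.

+0.005 V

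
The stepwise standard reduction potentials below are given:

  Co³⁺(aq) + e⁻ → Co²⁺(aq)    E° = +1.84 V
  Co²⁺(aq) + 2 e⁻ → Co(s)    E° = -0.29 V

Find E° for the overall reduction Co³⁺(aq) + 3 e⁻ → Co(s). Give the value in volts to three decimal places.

Standard free energies of sequential steps add: ΔG°₃ = ΔG°₁ + ΔG°₂, so n₃E°₃ = n₁E°₁ + n₂E°₂.
E°₃ = (1×+1.84 + 2×-0.29) / 3 = (+1.260) / 3 = +0.420 V.
E° values themselves are not directly additive — weighting by electron count is essential.

+0.420 V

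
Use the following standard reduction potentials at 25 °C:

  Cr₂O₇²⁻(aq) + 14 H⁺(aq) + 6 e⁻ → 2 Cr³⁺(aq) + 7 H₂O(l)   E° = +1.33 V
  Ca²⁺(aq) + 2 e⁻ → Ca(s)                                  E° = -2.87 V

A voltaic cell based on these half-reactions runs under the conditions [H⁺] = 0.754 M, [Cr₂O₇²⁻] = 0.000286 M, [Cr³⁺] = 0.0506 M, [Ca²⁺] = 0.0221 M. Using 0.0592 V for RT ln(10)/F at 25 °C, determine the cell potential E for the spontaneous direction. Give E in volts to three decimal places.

+4.223 V

Cr₂O₇²⁻/Cr³⁺ is the cathode (higher E°), Ca²⁺/Ca the anode: E°cell = +1.33 − (-2.87) = +4.20 V, n = 6.
Overall: Cr₂O₇²⁻(aq) + 14 H⁺(aq) + 3 Ca(s) → 2 Cr³⁺(aq) + 7 H₂O(l) + 3 Ca²⁺(aq)
Q = [Cr³⁺]^2·[Ca²⁺]^3 / ([Cr₂O₇²⁻]·[H⁺]^14); log Q = -2.298.
E = E° − (0.0592/n) log Q = +4.20 − (0.0592/6)(-2.298) = +4.223 V.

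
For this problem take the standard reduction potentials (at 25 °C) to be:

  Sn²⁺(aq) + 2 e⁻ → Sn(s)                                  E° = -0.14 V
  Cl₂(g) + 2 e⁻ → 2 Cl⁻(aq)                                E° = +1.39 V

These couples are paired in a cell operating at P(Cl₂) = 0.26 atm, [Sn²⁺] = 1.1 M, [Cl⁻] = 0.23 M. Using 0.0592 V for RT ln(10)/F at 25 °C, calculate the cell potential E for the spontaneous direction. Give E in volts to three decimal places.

+1.549 V

Cl₂/Cl⁻ is the cathode (higher E°), Sn²⁺/Sn the anode: E°cell = +1.39 − (-0.14) = +1.53 V, n = 2.
Overall: Cl₂(g) + Sn(s) → 2 Cl⁻(aq) + Sn²⁺(aq)
Q = [Cl⁻]^2·[Sn²⁺] / (P(Cl₂)); log Q = -0.650.
E = E° − (0.0592/n) log Q = +1.53 − (0.0592/2)(-0.650) = +1.549 V.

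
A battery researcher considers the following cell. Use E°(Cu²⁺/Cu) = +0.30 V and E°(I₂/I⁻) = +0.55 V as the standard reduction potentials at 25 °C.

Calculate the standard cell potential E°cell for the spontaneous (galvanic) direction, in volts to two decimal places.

The I₂/I⁻ couple has the higher reduction potential, so it is the cathode; Cu²⁺/Cu is oxidised at the anode.
E°cell = E°(cathode) − E°(anode) = (+0.55) − (+0.30) = +0.25 V.
Since E°cell > 0, the reaction is spontaneous under standard conditions.

+0.25 V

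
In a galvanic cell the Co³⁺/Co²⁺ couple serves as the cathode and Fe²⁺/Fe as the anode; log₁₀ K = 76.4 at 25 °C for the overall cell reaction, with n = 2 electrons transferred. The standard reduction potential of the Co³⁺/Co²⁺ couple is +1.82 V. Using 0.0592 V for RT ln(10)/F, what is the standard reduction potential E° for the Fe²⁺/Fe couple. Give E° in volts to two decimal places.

-0.44 V

E°cell = (0.0592/n)·log K = (0.0592/2)(76.4) = +2.261 V.
Since Co³⁺/Co²⁺ is the cathode and Fe²⁺/Fe the anode, E°cell = E°(Co³⁺/Co²⁺) − E°(Fe²⁺/Fe).
So E°(Fe²⁺/Fe) = E°(Co³⁺/Co²⁺) − E°cell = (+1.82) − (+2.261) = -0.44 V.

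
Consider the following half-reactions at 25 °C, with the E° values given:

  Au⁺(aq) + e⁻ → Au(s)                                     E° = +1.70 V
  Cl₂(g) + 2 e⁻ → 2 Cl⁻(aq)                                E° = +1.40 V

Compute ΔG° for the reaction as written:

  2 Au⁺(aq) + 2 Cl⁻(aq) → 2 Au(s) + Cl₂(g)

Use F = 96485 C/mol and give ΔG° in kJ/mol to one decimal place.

As written, Au⁺/Au is reduced (cathode) and Cl₂/Cl⁻ is oxidised (anode), so E°cell = (+1.70) − (+1.40) = +0.30 V.
Balancing electrons gives n = 2.
ΔG° = −nFE° = −(2)(96485)(+0.30) = -57,891 J = -57.9 kJ/mol.

-57.9 kJ/mol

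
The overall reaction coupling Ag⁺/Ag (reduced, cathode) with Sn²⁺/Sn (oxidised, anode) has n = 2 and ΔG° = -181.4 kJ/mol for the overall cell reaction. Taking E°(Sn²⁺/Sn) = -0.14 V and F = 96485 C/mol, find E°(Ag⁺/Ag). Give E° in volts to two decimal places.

+0.80 V

E°cell = −ΔG°/(nF) = −(-181.4×10³)/((2)(96485)) = +0.940 V.
Since Ag⁺/Ag is the cathode and Sn²⁺/Sn the anode, E°cell = E°(Ag⁺/Ag) − E°(Sn²⁺/Sn).
So E°(Ag⁺/Ag) = E°cell + E°(Sn²⁺/Sn) = +0.940 + (-0.14) = +0.80 V.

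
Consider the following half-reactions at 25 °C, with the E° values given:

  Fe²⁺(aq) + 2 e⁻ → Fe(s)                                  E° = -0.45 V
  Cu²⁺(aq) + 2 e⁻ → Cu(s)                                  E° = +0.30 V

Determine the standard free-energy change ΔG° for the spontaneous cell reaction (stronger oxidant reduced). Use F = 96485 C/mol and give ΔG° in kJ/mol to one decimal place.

-144.7 kJ/mol

Cu²⁺/Cu (E° = +0.30 V) is the cathode; Fe²⁺/Fe (E° = -0.45 V) is the anode, so E°cell = +0.75 V.
Balancing electrons gives n = 2 (lcm of 2 and 2).
ΔG° = −nFE° = −(2)(96485)(+0.75) = -144,728 J = -144.7 kJ/mol.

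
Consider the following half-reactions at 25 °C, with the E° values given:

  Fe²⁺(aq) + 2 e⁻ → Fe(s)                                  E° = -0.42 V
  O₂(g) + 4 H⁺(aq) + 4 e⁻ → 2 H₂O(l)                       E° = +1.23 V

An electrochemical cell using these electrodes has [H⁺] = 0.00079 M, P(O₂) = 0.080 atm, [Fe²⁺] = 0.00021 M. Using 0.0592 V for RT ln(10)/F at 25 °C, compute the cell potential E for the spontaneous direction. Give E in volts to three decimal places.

O₂/H₂O is the cathode (higher E°), Fe²⁺/Fe the anode: E°cell = +1.23 − (-0.42) = +1.65 V, n = 4.
Overall: O₂(g) + 4 H⁺(aq) + 2 Fe(s) → 2 H₂O(l) + 2 Fe²⁺(aq)
Q = [Fe²⁺]^2 / (P(O₂)·[H⁺]^4); log Q = 6.151.
E = E° − (0.0592/n) log Q = +1.65 − (0.0592/4)(6.151) = +1.559 V.

+1.559 V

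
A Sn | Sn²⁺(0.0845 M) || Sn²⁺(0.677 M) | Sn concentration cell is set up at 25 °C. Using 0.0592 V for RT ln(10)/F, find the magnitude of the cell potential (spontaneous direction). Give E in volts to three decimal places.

+0.027 V

For a concentration cell E°cell = 0. The 0.677 M side is the cathode (reduction is favoured where [Sn²⁺] is higher).
With n = 2, E = −(0.0592/2) log([Sn²⁺]ₐₙ/[Sn²⁺]꜀ₐₜ) = −(0.0592/2) log(0.0845/0.677) = −(0.0592/2)(-0.904) = +0.027 V.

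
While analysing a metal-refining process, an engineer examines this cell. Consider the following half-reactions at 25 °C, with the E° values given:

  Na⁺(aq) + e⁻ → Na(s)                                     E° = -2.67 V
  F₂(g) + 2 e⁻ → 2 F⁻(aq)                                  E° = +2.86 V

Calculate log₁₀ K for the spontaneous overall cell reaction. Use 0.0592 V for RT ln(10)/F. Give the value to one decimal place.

186.8

Cathode: F₂/F⁻; anode: Na⁺/Na. E°cell = +5.53 V, n = 2.
log K = nE°cell / 0.0592 = (2)(+5.53) / 0.0592 = 186.8.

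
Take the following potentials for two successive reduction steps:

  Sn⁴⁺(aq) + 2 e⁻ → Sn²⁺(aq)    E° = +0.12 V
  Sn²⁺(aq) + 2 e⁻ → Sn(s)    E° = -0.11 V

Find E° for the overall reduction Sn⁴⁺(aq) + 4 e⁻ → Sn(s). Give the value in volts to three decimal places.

Standard free energies of sequential steps add: ΔG°₃ = ΔG°₁ + ΔG°₂, so n₃E°₃ = n₁E°₁ + n₂E°₂.
E°₃ = (2×+0.12 + 2×-0.11) / 4 = (+0.020) / 4 = +0.005 V.

+0.005 V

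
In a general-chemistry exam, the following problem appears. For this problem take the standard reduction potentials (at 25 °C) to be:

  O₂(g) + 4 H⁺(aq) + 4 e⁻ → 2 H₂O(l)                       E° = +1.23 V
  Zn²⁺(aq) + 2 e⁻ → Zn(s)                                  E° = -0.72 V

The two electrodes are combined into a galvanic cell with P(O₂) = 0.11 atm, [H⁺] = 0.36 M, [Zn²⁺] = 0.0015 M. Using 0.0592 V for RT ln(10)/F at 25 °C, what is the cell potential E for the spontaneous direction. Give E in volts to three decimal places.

O₂/H₂O is the cathode (higher E°), Zn²⁺/Zn the anode: E°cell = +1.23 − (-0.72) = +1.95 V, n = 4.
Overall: O₂(g) + 4 H⁺(aq) + 2 Zn(s) → 2 H₂O(l) + 2 Zn²⁺(aq)
Q = [Zn²⁺]^2 / (P(O₂)·[H⁺]^4); log Q = -2.914.
E = E° − (0.0592/n) log Q = +1.95 − (0.0592/4)(-2.914) = +1.993 V.

+1.993 V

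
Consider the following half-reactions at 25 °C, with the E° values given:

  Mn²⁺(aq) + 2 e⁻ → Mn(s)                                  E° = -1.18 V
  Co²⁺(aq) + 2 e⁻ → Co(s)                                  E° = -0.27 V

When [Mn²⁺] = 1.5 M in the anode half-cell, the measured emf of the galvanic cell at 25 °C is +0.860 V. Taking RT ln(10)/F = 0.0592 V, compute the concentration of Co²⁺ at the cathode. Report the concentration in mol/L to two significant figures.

Co²⁺/Co is the cathode, Mn²⁺/Mn the anode: E°cell = +0.91 V, n = 2.
Overall reaction: Co²⁺(aq) + Mn(s) → Co(s) + Mn²⁺(aq); Q = [Mn²⁺]^1/[Co²⁺]^1.
From E = E° − (0.0592/n) log Q: log Q = (E° − E)·n/0.0592 = (+0.91 − (+0.860))·2/0.0592 = 1.6892.
So 1·log[Co²⁺] = 1·log(1.5) − log Q = 0.1761 − (1.6892) = -1.5131; [Co²⁺] = 10^(-1.5131) ≈ 0.031 M.

0.031 M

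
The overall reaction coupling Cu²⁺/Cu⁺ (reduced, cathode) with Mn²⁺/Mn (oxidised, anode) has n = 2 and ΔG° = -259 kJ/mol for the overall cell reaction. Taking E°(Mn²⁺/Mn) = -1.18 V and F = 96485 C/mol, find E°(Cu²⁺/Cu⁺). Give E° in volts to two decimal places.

+0.16 V

E°cell = −ΔG°/(nF) = −(-259×10³)/((2)(96485)) = +1.342 V.
Since Cu²⁺/Cu⁺ is the cathode and Mn²⁺/Mn the anode, E°cell = E°(Cu²⁺/Cu⁺) − E°(Mn²⁺/Mn).
So E°(Cu²⁺/Cu⁺) = E°cell + E°(Mn²⁺/Mn) = +1.342 + (-1.18) = +0.16 V.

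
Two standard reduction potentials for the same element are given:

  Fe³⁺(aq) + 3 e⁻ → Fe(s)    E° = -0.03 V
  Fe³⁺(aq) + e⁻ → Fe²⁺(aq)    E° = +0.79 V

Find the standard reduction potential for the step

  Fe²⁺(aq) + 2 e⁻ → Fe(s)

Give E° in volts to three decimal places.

-0.440 V

Sequential free energies add, so n₃E°₃ = n₁E°₁ + n₂E°₂.
With n₃ = 3, and the known step contributing 1×(+0.79) V, the unknown satisfies 2·E° = 3×(-0.03) − 1×(+0.79) = -0.880.
E° = -0.880 / 2 = -0.440 V.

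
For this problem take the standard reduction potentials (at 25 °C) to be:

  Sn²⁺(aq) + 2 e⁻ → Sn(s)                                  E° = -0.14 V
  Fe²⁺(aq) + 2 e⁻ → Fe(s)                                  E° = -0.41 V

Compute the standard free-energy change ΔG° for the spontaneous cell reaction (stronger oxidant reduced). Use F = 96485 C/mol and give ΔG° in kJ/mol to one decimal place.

Sn²⁺/Sn (E° = -0.14 V) is the cathode; Fe²⁺/Fe (E° = -0.41 V) is the anode, so E°cell = +0.27 V.
Balancing electrons gives n = 2 (lcm of 2 and 2).
ΔG° = −nFE° = −(2)(96485)(+0.27) = -52,102 J = -52.1 kJ/mol.

-52.1 kJ/mol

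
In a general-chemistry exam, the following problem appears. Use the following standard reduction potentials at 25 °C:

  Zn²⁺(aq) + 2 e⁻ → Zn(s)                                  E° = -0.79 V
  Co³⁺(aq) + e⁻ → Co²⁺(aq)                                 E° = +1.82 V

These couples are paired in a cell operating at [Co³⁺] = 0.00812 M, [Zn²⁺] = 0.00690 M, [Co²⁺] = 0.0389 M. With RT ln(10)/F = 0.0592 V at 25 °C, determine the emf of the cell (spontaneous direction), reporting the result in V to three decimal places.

Co³⁺/Co²⁺ is the cathode (higher E°), Zn²⁺/Zn the anode: E°cell = +1.82 − (-0.79) = +2.61 V, n = 2.
Overall: 2 Co³⁺(aq) + Zn(s) → 2 Co²⁺(aq) + Zn²⁺(aq)
Q = [Co²⁺]^2·[Zn²⁺] / ([Co³⁺]^2); log Q = -0.800.
E = E° − (0.0592/n) log Q = +2.61 − (0.0592/2)(-0.800) = +2.634 V.

+2.634 V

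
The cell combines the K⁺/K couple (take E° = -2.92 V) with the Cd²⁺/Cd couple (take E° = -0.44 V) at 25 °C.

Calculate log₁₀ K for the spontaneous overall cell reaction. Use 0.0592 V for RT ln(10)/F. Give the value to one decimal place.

83.8

Cathode: Cd²⁺/Cd; anode: K⁺/K. E°cell = +2.48 V, n = 2.
log K = nE°cell / 0.0592 = (2)(+2.48) / 0.0592 = 83.8.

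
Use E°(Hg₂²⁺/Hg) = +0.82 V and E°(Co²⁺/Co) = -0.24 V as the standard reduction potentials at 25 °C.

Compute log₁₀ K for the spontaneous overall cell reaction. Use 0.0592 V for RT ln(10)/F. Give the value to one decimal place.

35.8

Cathode: Hg₂²⁺/Hg; anode: Co²⁺/Co. E°cell = +1.06 V, n = 2.
log K = nE°cell / 0.0592 = (2)(+1.06) / 0.0592 = 35.8.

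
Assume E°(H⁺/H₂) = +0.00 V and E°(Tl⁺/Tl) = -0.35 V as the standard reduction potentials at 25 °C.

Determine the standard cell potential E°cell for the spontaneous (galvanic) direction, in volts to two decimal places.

The H⁺/H₂ couple has the higher reduction potential, so it is the cathode; Tl⁺/Tl is oxidised at the anode.
E°cell = E°(cathode) − E°(anode) = (+0.00) − (-0.35) = +0.35 V.
Since E°cell > 0, the reaction is spontaneous under standard conditions.

+0.35 V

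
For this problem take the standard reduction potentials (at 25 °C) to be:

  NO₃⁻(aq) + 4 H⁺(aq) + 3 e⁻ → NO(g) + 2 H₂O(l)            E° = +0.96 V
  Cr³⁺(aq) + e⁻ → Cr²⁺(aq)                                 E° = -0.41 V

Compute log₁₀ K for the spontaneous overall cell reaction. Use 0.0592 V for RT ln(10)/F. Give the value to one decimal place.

69.4

Cathode: NO₃⁻/NO; anode: Cr³⁺/Cr²⁺. E°cell = +1.37 V, n = 3.
log K = nE°cell / 0.0592 = (3)(+1.37) / 0.0592 = 69.4.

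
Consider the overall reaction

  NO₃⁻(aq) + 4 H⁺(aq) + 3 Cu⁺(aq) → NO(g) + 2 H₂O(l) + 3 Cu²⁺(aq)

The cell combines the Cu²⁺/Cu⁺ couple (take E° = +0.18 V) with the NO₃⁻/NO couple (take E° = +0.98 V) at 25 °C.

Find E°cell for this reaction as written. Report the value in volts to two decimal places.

+0.80 V

The NO₃⁻/NO couple has the higher reduction potential, so it is the cathode; Cu²⁺/Cu⁺ is oxidised at the anode.
E°cell = E°(cathode) − E°(anode) = (+0.98) − (+0.18) = +0.80 V.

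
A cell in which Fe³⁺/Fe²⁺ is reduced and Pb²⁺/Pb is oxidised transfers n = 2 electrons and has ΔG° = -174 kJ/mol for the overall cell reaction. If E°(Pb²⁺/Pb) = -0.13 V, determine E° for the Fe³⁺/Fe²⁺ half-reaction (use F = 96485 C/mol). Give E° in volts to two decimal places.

+0.77 V

E°cell = −ΔG°/(nF) = −(-174×10³)/((2)(96485)) = +0.902 V.
Since Fe³⁺/Fe²⁺ is the cathode and Pb²⁺/Pb the anode, E°cell = E°(Fe³⁺/Fe²⁺) − E°(Pb²⁺/Pb).
So E°(Fe³⁺/Fe²⁺) = E°cell + E°(Pb²⁺/Pb) = +0.902 + (-0.13) = +0.77 V.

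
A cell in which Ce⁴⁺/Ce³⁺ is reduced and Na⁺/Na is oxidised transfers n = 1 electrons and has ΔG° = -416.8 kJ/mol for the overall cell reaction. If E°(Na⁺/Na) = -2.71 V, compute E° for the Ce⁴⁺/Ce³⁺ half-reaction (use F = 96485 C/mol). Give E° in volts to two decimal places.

+1.61 V

E°cell = −ΔG°/(nF) = −(-416.8×10³)/((1)(96485)) = +4.320 V.
Since Ce⁴⁺/Ce³⁺ is the cathode and Na⁺/Na the anode, E°cell = E°(Ce⁴⁺/Ce³⁺) − E°(Na⁺/Na).
So E°(Ce⁴⁺/Ce³⁺) = E°cell + E°(Na⁺/Na) = +4.320 + (-2.71) = +1.61 V.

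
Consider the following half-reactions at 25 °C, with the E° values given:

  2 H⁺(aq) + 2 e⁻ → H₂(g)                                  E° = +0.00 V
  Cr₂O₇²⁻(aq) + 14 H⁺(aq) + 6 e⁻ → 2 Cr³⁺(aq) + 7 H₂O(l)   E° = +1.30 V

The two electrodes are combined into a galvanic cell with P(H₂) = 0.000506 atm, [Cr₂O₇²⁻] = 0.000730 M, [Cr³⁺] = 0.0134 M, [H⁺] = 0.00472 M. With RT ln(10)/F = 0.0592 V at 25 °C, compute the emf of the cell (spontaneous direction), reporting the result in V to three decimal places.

+1.025 V

Cr₂O₇²⁻/Cr³⁺ is the cathode (higher E°), H⁺/H₂ the anode: E°cell = +1.30 − (+0.00) = +1.30 V, n = 6.
Overall: Cr₂O₇²⁻(aq) + 8 H⁺(aq) + 3 H₂(g) → 2 Cr³⁺(aq) + 7 H₂O(l)
Q = [Cr³⁺]^2 / ([Cr₂O₇²⁻]·[H⁺]^8·P(H₂)^3); log Q = 27.887.
E = E° − (0.0592/n) log Q = +1.30 − (0.0592/6)(27.887) = +1.025 V.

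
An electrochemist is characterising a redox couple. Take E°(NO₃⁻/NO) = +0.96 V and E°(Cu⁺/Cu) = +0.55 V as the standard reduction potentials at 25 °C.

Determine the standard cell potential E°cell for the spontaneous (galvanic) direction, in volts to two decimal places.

+0.41 V

The NO₃⁻/NO couple has the higher reduction potential, so it is the cathode; Cu⁺/Cu is oxidised at the anode.
E°cell = E°(cathode) − E°(anode) = (+0.96) − (+0.55) = +0.41 V.
Since E°cell > 0, the reaction is spontaneous under standard conditions.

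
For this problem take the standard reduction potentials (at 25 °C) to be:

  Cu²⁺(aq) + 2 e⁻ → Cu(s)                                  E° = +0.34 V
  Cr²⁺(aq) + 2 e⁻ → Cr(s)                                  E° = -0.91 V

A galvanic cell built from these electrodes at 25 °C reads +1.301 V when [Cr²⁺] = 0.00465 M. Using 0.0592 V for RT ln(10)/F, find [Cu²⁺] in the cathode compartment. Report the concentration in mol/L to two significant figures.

0.25 M

Cu²⁺/Cu is the cathode, Cr²⁺/Cr the anode: E°cell = +1.25 V, n = 2.
Overall reaction: Cu²⁺(aq) + Cr(s) → Cu(s) + Cr²⁺(aq); Q = [Cr²⁺]^1/[Cu²⁺]^1.
From E = E° − (0.0592/n) log Q: log Q = (E° − E)·n/0.0592 = (+1.25 − (+1.301))·2/0.0592 = -1.7230.
So 1·log[Cu²⁺] = 1·log(0.00465) − log Q = -2.3325 − (-1.7230) = -0.6095; [Cu²⁺] = 10^(-0.6095) ≈ 0.25 M.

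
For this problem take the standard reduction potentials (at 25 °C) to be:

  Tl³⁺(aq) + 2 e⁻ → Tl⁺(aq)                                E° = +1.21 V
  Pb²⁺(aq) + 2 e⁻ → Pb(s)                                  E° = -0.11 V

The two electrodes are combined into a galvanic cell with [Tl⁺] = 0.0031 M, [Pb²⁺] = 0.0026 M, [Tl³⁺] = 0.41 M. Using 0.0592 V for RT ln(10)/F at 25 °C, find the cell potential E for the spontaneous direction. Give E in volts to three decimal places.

+1.459 V

Tl³⁺/Tl⁺ is the cathode (higher E°), Pb²⁺/Pb the anode: E°cell = +1.21 − (-0.11) = +1.32 V, n = 2.
Overall: Tl³⁺(aq) + Pb(s) → Tl⁺(aq) + Pb²⁺(aq)
Q = [Tl⁺]·[Pb²⁺] / ([Tl³⁺]); log Q = -4.706.
E = E° − (0.0592/n) log Q = +1.32 − (0.0592/2)(-4.706) = +1.459 V.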